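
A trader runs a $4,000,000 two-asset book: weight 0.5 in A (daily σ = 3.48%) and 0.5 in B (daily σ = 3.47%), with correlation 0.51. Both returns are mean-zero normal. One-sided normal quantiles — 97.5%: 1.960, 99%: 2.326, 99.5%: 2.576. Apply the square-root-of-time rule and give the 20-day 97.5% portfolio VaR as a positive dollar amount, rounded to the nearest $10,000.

$1,060,000

σ_p = √(0.5²·3.48² + 0.5²·3.47² + 2·0.51·0.5·0.5·3.48·3.47) = 3.019%.
σ_{20d} = 3.019% × √20 = 13.501%.
VaR = 1.960 × 13.501% = 26.462%; on $4,000,000 that is $1,058,480.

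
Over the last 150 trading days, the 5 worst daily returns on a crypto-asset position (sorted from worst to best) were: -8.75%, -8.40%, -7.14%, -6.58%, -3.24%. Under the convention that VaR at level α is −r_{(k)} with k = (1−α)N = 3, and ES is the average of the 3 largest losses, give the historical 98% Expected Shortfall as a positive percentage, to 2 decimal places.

8.10%

The 3 worst returns sum to -24.29%.
ES = −(-24.29%) / 3 = 8.0966…% ≈ 8.10%.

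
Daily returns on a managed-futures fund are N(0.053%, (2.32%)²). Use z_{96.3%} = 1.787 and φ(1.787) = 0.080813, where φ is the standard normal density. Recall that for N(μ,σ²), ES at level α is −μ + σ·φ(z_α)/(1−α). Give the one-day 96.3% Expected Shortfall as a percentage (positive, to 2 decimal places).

Tail multiplier: φ(z)/(1−α) = 0.080813 / 0.037 = 2.184.
ES = −(0.053%) + 2.32% × 2.184 = 5.014%.

5.01%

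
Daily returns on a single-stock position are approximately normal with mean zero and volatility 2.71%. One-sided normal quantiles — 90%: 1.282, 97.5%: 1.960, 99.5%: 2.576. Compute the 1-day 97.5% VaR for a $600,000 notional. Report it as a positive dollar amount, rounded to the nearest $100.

VaR = z·σ = 1.960 × 2.71% = 5.312%.
On $600,000: 0.05312 × $600,000 = $31,872.

$31,900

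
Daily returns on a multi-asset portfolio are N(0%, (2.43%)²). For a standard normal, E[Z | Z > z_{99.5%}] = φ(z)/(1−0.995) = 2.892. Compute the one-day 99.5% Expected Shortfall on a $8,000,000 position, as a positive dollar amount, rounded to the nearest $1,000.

ES = 2.43% × 2.892 = 7.028%.
On $8,000,000: 0.07028 × $8,000,000 = $562,240.

$562,000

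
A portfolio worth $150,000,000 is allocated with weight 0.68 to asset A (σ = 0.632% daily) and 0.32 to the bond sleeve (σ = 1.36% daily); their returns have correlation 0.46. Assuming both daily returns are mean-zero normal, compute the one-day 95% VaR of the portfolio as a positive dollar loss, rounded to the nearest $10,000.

$1,820,000

σ_p² = 0.68²·0.632² + 0.32²·1.36² + 2·0.46·0.68·0.32·0.632·1.36 = 0.5462 (%²).
σ_p = √0.5462 = 0.739%.
At 95%, z = 1.645.
VaR = 1.645 × 0.739% = 1.216%; on $150,000,000 that is $1,824,000.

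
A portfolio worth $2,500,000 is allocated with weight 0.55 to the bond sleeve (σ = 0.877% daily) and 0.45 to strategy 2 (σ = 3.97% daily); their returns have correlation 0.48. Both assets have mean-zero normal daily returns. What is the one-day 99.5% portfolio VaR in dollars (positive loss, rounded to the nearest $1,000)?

σ_p² = 0.55²·0.877² + 0.45²·3.97² + 2·0.48·0.55·0.45·0.877·3.97 = 4.2515 (%²).
σ_p = √4.2515 = 2.062%.
At 99.5%, z = 2.576.
VaR = 2.576 × 2.062% = 5.312%; on $2,500,000 that is $132,800.

$133,000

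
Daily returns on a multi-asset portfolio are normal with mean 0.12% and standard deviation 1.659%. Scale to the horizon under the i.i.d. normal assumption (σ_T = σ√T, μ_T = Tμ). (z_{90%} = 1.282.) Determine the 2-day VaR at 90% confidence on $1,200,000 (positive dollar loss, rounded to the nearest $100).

σ_{2d} = 1.659% × √2 = 2.346%; μ_{2d} = 2 × 0.12% = 0.240%.
VaR = −(0.240%) + 1.282 × 2.346% = 2.768%.
On $1,200,000: 0.02768 × $1,200,000 = $33,216.

$33,200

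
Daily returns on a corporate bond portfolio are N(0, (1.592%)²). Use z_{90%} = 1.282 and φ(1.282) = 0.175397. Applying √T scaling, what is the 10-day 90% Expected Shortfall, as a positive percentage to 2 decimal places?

8.83%

σ_{10d} = 1.592% × √10 = 5.034%.
ES multiplier = φ(z)/(1−α) = 0.175397/0.1 = 1.754.
ES = 5.034% × 1.754 = 8.830%.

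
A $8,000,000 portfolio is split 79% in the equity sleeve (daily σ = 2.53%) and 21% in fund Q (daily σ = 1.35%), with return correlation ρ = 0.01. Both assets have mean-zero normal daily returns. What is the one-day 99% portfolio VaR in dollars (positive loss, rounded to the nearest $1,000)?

σ_p² = 0.79²·2.53² + 0.21²·1.35² + 2·0.01·0.79·0.21·2.53·1.35 = 4.0865 (%²).
σ_p = √4.0865 = 2.022%.
At 99%, z = 2.326.
VaR = 2.326 × 2.022% = 4.703%; on $8,000,000 that is $376,240.

$376,000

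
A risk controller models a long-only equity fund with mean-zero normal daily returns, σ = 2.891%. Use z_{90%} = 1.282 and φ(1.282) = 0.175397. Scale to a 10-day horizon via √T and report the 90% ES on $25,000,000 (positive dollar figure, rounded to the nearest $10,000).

$4,010,000

σ_{10d} = 2.891% × √10 = 9.142%.
ES multiplier = φ(z)/(1−α) = 0.175397/0.1 = 1.754.
ES = 9.142% × 1.754 = 16.035%; on $25,000,000: $4,008,750.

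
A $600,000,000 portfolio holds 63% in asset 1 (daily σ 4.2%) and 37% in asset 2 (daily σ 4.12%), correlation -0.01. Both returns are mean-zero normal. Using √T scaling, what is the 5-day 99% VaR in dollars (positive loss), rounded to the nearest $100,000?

σ_p = √(0.63²·4.2² + 0.37²·4.12² + 2·-0.01·0.63·0.37·4.2·4.12) = 3.040%.
σ_{5d} = 3.040% × √5 = 6.798%.
z(99%) = 2.326.
VaR = 2.326 × 6.798% = 15.812%; on $600,000,000 that is $94,872,000.

$94,900,000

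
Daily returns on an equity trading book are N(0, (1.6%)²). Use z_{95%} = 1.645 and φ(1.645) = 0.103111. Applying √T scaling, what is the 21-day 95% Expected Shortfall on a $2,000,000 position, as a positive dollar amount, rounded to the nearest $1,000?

$302,000

σ_{21d} = 1.6% × √21 = 7.332%.
ES multiplier = φ(z)/(1−α) = 0.103111/0.05 = 2.062.
ES = 7.332% × 2.062 = 15.119%; on $2,000,000: $302,380.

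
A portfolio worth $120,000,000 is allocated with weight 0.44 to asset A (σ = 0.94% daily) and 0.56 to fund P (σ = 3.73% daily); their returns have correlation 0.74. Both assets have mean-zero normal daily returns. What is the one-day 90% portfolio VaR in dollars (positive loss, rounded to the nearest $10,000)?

σ_p² = 0.44²·0.94² + 0.56²·3.73² + 2·0.74·0.44·0.56·0.94·3.73 = 5.8128 (%²).
σ_p = √5.8128 = 2.411%.
At 90%, z = 1.282.
VaR = 1.282 × 2.411% = 3.091%; on $120,000,000 that is $3,709,200.

$3,710,000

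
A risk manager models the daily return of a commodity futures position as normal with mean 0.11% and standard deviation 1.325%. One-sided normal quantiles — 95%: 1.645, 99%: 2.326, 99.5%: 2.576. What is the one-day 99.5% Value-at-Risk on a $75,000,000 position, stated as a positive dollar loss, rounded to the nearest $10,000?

$2,480,000

VaR = −μ + z·σ = −(0.11%) + 2.576 × 1.325% = 3.303%.
On $75,000,000: 0.03303 × $75,000,000 = $2,477,250.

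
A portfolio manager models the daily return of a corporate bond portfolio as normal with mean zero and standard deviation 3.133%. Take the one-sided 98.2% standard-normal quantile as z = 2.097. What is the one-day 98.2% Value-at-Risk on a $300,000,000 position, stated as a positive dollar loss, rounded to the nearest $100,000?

$19,700,000

VaR = z·σ = 2.097 × 3.133% = 6.570%.
On $300,000,000: 0.06570 × $300,000,000 = $19,710,000.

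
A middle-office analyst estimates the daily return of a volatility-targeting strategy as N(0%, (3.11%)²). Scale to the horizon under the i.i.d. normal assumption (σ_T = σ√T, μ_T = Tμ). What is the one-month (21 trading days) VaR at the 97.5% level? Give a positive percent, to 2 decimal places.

At 97.5%, z = 1.960.
σ_{21d} = 3.11% × √21 = 14.252%.
VaR = 1.960 × 14.252% = 27.934%.

27.93%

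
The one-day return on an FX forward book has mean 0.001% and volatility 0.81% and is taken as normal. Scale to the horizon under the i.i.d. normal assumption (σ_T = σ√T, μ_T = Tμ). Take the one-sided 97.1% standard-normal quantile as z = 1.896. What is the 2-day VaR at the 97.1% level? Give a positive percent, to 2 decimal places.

2.17%

σ_{2d} = 0.81% × √2 = 1.146%; μ_{2d} = 2 × 0.001% = 0.002%.
VaR = −(0.002%) + 1.896 × 1.146% = 2.171%.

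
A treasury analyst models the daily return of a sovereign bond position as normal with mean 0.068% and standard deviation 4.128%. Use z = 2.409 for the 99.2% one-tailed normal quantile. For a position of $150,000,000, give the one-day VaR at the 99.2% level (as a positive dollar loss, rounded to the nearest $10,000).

$14,810,000

VaR = −μ + z·σ = −(0.068%) + 2.409 × 4.128% = 9.876%.
On $150,000,000: 0.09876 × $150,000,000 = $14,814,000.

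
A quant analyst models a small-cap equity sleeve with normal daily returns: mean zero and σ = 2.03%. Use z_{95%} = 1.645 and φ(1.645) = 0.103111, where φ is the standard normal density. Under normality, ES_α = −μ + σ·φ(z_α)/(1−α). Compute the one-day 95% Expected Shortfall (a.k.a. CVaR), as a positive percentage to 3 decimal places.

Tail multiplier: φ(z)/(1−α) = 0.103111 / 0.05 = 2.062.
ES = 2.03% × 2.062 = 4.186%.

4.186%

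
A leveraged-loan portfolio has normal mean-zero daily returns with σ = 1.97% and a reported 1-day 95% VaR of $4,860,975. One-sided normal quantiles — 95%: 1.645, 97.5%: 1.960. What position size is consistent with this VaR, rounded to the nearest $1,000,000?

$150,000,000

VaR as a fraction of value: z·σ = 1.645 × 1.97% = 3.24065%.
Position = $4,860,975 / 0.0324065 = $150,000,000.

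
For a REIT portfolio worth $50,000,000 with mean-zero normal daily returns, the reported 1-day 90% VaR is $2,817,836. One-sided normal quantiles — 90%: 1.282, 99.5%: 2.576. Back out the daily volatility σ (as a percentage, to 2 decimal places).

4.40%

VaR as a fraction: $2,817,836 / $50,000,000 = 5.636%.
σ = VaR / z = 5.636% / 1.282 = 4.396%.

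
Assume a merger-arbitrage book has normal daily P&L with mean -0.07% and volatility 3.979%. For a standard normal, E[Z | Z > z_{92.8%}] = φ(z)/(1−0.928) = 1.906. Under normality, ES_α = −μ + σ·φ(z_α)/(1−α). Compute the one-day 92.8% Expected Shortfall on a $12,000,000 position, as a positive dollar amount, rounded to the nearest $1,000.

$918,000

ES = −(-0.07%) + 3.979% × 1.906 = 7.654%.
On $12,000,000: 0.07654 × $12,000,000 = $918,480.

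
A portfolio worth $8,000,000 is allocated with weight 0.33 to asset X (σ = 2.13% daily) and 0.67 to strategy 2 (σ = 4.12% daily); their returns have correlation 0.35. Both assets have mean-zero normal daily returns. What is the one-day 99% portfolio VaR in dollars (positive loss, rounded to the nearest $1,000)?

$573,000

σ_p² = 0.33²·2.13² + 0.67²·4.12² + 2·0.35·0.33·0.67·2.13·4.12 = 9.4721 (%²).
σ_p = √9.4721 = 3.078%.
At 99%, z = 2.326.
VaR = 2.326 × 3.078% = 7.159%; on $8,000,000 that is $572,720.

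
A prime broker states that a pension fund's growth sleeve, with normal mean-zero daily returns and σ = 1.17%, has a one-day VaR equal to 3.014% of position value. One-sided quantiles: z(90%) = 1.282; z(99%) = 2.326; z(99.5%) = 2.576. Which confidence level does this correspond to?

99.5%

Implied z = VaR/σ = 3.014 / 1.17 = 2.576.
This matches z(99.5%) = 2.576.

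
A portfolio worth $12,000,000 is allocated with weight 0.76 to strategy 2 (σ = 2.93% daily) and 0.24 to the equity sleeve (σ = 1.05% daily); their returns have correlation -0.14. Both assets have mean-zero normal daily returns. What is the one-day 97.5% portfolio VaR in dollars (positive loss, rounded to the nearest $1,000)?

σ_p² = 0.76²·2.93² + 0.24²·1.05² + 2·-0.14·0.76·0.24·2.93·1.05 = 4.8650 (%²).
σ_p = √4.8650 = 2.206%.
At 97.5%, z = 1.960.
VaR = 1.960 × 2.206% = 4.324%; on $12,000,000 that is $518,880.

$519,000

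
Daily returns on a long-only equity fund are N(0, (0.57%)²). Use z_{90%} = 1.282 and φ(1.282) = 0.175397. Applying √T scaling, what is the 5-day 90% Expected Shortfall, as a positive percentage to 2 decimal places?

σ_{5d} = 0.57% × √5 = 1.275%.
ES multiplier = φ(z)/(1−α) = 0.175397/0.1 = 1.754.
ES = 1.275% × 1.754 = 2.236%.

2.24%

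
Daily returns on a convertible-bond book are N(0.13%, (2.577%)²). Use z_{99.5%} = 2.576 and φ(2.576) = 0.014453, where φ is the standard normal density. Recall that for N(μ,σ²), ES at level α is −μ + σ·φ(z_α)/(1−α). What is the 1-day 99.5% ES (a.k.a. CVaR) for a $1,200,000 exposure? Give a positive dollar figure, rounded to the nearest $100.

Tail multiplier: φ(z)/(1−α) = 0.014453 / 0.005 = 2.891.
ES = −(0.13%) + 2.577% × 2.891 = 7.320%.
On $1,200,000: 0.07320 × $1,200,000 = $87,840.

$87,800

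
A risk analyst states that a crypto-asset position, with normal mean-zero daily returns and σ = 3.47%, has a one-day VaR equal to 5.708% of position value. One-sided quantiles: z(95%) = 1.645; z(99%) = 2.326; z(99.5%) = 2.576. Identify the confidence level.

95%

Implied z = VaR/σ = 5.708 / 3.47 = 1.645.
This matches z(95%) = 1.645.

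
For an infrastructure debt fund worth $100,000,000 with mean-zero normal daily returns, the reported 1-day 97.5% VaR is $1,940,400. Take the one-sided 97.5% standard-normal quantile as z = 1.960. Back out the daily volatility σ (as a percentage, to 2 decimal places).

0.99%

VaR as a fraction: $1,940,400 / $100,000,000 = 1.940%.
σ = VaR / z = 1.940% / 1.960 = 0.990%.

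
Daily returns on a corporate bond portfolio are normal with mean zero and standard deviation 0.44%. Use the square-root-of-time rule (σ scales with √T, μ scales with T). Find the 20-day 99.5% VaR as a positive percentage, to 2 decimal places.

5.07%

At 99.5%, z = 2.576.
σ_{20d} = 0.44% × √20 = 1.968%.
VaR = 2.576 × 1.968% = 5.070%.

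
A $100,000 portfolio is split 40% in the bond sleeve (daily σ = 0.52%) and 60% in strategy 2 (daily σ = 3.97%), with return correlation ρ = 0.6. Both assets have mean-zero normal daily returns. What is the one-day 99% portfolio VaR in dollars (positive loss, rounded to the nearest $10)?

σ_p² = 0.4²·0.52² + 0.6²·3.97² + 2·0.6·0.4·0.6·0.52·3.97 = 6.3117 (%²).
σ_p = √6.3117 = 2.512%.
At 99%, z = 2.326.
VaR = 2.326 × 2.512% = 5.843%; on $100,000 that is $5,843.

$5,840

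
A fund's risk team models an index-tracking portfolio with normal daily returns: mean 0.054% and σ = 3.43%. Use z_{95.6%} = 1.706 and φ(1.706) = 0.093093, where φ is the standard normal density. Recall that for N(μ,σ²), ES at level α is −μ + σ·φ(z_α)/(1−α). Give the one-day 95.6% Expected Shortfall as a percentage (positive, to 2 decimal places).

7.20%

Tail multiplier: φ(z)/(1−α) = 0.093093 / 0.044 = 2.116.
ES = −(0.054%) + 3.43% × 2.116 = 7.204%.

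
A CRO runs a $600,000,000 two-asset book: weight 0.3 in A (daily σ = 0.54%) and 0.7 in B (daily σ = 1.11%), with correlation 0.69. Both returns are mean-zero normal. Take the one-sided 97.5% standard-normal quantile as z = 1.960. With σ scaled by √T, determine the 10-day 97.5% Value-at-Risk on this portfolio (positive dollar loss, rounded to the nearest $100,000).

σ_p = √(0.3²·0.54² + 0.7²·1.11² + 2·0.69·0.3·0.7·0.54·1.11) = 0.896%.
σ_{10d} = 0.896% × √10 = 2.833%.
VaR = 1.960 × 2.833% = 5.553%; on $600,000,000 that is $33,318,000.

$33,300,000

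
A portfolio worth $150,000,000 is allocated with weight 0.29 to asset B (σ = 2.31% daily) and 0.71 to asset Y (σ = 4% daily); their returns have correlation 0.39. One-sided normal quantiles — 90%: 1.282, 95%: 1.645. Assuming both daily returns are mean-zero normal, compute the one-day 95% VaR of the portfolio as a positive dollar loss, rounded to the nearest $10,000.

$7,800,000

σ_p² = 0.29²·2.31² + 0.71²·4² + 2·0.39·0.29·0.71·2.31·4 = 9.9983 (%²).
σ_p = √9.9983 = 3.162%.
VaR = 1.645 × 3.162% = 5.201%; on $150,000,000 that is $7,801,500.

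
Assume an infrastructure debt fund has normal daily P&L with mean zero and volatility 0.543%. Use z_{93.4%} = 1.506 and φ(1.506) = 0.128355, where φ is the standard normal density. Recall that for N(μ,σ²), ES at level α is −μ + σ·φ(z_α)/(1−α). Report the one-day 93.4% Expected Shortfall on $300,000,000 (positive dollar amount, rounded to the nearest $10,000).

$3,170,000

Tail multiplier: φ(z)/(1−α) = 0.128355 / 0.066 = 1.945.
ES = 0.543% × 1.945 = 1.056%.
On $300,000,000: 0.01056 × $300,000,000 = $3,168,000.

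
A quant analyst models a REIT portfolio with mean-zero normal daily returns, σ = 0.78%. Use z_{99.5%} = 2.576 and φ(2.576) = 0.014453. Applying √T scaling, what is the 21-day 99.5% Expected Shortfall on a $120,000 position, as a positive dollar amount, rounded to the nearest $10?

$12,400

σ_{21d} = 0.78% × √21 = 3.574%.
ES multiplier = φ(z)/(1−α) = 0.014453/0.005 = 2.891.
ES = 3.574% × 2.891 = 10.332%; on $120,000: $12,398.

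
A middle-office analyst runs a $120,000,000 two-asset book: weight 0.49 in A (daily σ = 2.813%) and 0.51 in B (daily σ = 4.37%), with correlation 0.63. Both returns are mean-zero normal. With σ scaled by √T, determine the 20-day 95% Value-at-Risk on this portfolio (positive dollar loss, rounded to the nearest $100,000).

σ_p = √(0.49²·2.813² + 0.51²·4.37² + 2·0.63·0.49·0.51·2.813·4.37) = 3.277%.
σ_{20d} = 3.277% × √20 = 14.655%.
z(95%) = 1.645.
VaR = 1.645 × 14.655% = 24.107%; on $120,000,000 that is $28,928,400.

$28,900,000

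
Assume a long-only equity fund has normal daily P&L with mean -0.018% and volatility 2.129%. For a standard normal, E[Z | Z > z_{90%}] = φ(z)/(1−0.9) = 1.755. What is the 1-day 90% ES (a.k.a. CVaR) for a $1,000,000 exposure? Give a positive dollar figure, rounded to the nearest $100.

$37,500

ES = −(-0.018%) + 2.129% × 1.755 = 3.754%.
On $1,000,000: 0.03754 × $1,000,000 = $37,540.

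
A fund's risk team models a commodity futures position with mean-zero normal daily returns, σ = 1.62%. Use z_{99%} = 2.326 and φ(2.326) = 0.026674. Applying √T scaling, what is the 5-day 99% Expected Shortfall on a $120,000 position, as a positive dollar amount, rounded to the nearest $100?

σ_{5d} = 1.62% × √5 = 3.622%.
ES multiplier = φ(z)/(1−α) = 0.026674/0.01 = 2.667.
ES = 3.622% × 2.667 = 9.660%; on $120,000: $11,592.

$11,600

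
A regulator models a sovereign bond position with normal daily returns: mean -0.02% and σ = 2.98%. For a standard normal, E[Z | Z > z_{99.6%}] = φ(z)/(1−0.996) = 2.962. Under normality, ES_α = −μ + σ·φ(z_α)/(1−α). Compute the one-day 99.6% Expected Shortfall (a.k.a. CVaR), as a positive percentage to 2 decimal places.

ES = −(-0.02%) + 2.98% × 2.962 = 8.847%.

8.85%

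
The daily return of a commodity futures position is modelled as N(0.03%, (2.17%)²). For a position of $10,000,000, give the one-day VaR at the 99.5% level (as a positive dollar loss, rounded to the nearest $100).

At 99.5% one-sided, z = 2.576.
VaR = −μ + z·σ = −(0.03%) + 2.576 × 2.17% = 5.560%.
On $10,000,000: 0.05560 × $10,000,000 = $556,000.

$556,000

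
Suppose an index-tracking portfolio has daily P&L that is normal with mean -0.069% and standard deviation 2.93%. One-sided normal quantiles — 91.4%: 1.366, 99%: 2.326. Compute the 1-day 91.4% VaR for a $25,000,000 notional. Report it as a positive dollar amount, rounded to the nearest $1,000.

VaR = −μ + z·σ = −(-0.069%) + 1.366 × 2.93% = 4.071%.
On $25,000,000: 0.04071 × $25,000,000 = $1,017,750.

$1,018,000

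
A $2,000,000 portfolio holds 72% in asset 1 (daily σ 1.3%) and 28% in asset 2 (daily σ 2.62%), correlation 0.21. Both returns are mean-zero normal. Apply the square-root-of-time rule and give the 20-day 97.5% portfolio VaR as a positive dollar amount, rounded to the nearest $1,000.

$229,000

σ_p = √(0.72²·1.3² + 0.28²·2.62² + 2·0.21·0.72·0.28·1.3·2.62) = 1.305%.
σ_{20d} = 1.305% × √20 = 5.836%.
z(97.5%) = 1.960.
VaR = 1.960 × 5.836% = 11.439%; on $2,000,000 that is $228,780.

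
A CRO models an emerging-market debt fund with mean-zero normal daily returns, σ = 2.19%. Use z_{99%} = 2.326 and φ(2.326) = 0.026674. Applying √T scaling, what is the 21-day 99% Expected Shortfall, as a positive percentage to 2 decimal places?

σ_{21d} = 2.19% × √21 = 10.036%.
ES multiplier = φ(z)/(1−α) = 0.026674/0.01 = 2.667.
ES = 10.036% × 2.667 = 26.766%.

26.77%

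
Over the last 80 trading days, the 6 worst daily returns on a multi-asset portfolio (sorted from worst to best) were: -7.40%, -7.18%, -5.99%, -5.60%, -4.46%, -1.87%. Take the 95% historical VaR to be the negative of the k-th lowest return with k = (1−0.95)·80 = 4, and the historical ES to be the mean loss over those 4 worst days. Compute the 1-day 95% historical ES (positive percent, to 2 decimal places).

6.54%

The 4 worst returns sum to -26.17%.
ES = −(-26.17%) / 4 = 6.5425% ≈ 6.54%.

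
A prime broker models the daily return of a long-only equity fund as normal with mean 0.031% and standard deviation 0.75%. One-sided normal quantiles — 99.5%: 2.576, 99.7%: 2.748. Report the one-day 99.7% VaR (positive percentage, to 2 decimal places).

VaR = −μ + z·σ = −(0.031%) + 2.748 × 0.75% = 2.030%.

2.03%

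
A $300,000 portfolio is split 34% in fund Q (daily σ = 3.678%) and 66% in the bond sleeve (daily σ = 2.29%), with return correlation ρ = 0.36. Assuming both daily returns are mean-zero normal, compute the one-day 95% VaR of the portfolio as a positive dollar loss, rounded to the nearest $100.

$11,300

σ_p² = 0.34²·3.678² + 0.66²·2.29² + 2·0.36·0.34·0.66·3.678·2.29 = 5.2090 (%²).
σ_p = √5.2090 = 2.282%.
At 95%, z = 1.645.
VaR = 1.645 × 2.282% = 3.754%; on $300,000 that is $11,262.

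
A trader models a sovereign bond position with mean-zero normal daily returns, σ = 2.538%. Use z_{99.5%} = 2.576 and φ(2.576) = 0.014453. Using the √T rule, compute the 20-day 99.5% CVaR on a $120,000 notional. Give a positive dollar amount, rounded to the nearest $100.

σ_{20d} = 2.538% × √20 = 11.350%.
ES multiplier = φ(z)/(1−α) = 0.014453/0.005 = 2.891.
ES = 11.350% × 2.891 = 32.813%; on $120,000: $39,376.

$39,400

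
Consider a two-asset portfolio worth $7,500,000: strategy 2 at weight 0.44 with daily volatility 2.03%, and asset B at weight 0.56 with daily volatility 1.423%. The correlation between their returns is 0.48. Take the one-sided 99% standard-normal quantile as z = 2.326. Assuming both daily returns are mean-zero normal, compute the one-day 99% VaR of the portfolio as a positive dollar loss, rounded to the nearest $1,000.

$254,000

σ_p² = 0.44²·2.03² + 0.56²·1.423² + 2·0.48·0.44·0.56·2.03·1.423 = 2.1161 (%²).
σ_p = √2.1161 = 1.455%.
VaR = 2.326 × 1.455% = 3.384%; on $7,500,000 that is $253,800.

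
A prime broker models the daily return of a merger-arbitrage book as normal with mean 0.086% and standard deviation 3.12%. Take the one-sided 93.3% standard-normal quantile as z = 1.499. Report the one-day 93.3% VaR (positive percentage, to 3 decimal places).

VaR = −μ + z·σ = −(0.086%) + 1.499 × 3.12% = 4.591%.

4.591%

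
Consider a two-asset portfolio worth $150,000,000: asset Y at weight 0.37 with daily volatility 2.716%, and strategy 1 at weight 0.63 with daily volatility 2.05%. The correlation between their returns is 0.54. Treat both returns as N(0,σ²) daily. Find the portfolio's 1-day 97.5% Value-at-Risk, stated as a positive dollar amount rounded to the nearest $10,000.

$5,940,000

σ_p² = 0.37²·2.716² + 0.63²·2.05² + 2·0.54·0.37·0.63·2.716·2.05 = 4.0795 (%²).
σ_p = √4.0795 = 2.020%.
At 97.5%, z = 1.960.
VaR = 1.960 × 2.020% = 3.959%; on $150,000,000 that is $5,938,500.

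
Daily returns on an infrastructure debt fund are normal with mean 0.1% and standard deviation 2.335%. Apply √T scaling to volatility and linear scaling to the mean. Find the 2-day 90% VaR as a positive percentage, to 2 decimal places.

At 90%, z = 1.282.
σ_{2d} = 2.335% × √2 = 3.302%; μ_{2d} = 2 × 0.1% = 0.200%.
VaR = −(0.200%) + 1.282 × 3.302% = 4.033%.

4.03%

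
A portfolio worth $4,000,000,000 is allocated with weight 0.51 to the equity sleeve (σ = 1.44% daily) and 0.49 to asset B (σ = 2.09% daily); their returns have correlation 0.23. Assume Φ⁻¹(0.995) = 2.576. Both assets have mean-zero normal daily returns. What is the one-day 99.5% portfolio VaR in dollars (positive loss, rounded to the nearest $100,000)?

σ_p² = 0.51²·1.44² + 0.49²·2.09² + 2·0.23·0.51·0.49·1.44·2.09 = 1.9341 (%²).
σ_p = √1.9341 = 1.391%.
VaR = 2.576 × 1.391% = 3.583%; on $4,000,000,000 that is $143,320,000.

$143,300,000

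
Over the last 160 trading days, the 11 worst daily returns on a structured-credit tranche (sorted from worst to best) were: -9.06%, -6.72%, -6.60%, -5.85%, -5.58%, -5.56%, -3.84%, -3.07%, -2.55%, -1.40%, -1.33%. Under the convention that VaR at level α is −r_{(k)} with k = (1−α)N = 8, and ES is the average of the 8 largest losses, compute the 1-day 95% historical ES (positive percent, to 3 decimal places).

5.785%

The 8 worst returns sum to -46.28%.
ES = −(-46.28%) / 8 = 5.785%.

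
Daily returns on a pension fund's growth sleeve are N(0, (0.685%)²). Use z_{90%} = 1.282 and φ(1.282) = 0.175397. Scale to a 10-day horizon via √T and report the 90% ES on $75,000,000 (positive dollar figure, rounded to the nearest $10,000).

σ_{10d} = 0.685% × √10 = 2.166%.
ES multiplier = φ(z)/(1−α) = 0.175397/0.1 = 1.754.
ES = 2.166% × 1.754 = 3.799%; on $75,000,000: $2,849,250.

$2,850,000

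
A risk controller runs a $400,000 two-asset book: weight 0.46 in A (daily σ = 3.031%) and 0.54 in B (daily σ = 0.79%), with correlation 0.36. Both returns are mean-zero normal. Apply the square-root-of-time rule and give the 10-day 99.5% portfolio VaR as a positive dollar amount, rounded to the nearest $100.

$52,100

σ_p = √(0.46²·3.031² + 0.54²·0.79² + 2·0.36·0.46·0.54·3.031·0.79) = 1.598%.
σ_{10d} = 1.598% × √10 = 5.053%.
z(99.5%) = 2.576.
VaR = 2.576 × 5.053% = 13.017%; on $400,000 that is $52,068.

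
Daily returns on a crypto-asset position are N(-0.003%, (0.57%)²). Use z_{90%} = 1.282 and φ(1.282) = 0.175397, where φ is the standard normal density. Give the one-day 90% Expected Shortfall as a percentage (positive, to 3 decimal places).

Tail multiplier: φ(z)/(1−α) = 0.175397 / 0.1 = 1.754.
ES = −(-0.003%) + 0.57% × 1.754 = 1.003%.

1.003%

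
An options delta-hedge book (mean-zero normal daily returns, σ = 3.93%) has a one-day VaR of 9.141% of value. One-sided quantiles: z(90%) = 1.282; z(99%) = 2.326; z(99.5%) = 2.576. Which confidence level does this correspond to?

Implied z = VaR/σ = 9.141 / 3.93 = 2.326.
This matches z(99%) = 2.326.

99%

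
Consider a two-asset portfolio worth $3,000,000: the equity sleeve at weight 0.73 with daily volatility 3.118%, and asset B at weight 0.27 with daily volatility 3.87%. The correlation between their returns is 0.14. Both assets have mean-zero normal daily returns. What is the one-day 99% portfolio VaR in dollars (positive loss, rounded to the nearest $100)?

$183,800

σ_p² = 0.73²·3.118² + 0.27²·3.87² + 2·0.14·0.73·0.27·3.118·3.87 = 6.9386 (%²).
σ_p = √6.9386 = 2.634%.
At 99%, z = 2.326.
VaR = 2.326 × 2.634% = 6.127%; on $3,000,000 that is $183,810.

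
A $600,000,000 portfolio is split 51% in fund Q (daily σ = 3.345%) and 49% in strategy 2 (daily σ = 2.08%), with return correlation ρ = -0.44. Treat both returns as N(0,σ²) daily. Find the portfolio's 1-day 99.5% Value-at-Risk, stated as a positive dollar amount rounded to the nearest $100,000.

$24,000,000

σ_p² = 0.51²·3.345² + 0.49²·2.08² + 2·-0.44·0.51·0.49·3.345·2.08 = 2.4190 (%²).
σ_p = √2.4190 = 1.555%.
At 99.5%, z = 2.576.
VaR = 2.576 × 1.555% = 4.006%; on $600,000,000 that is $24,036,000.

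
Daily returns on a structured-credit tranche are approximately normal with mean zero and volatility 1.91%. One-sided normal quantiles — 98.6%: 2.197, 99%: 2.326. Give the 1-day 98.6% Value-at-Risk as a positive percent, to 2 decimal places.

4.20%

VaR = z·σ = 2.197 × 1.91% = 4.196%.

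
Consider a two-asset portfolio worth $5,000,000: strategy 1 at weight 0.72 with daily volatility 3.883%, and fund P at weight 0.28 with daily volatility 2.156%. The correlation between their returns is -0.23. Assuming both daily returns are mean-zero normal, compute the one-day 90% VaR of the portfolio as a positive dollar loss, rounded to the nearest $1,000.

σ_p² = 0.72²·3.883² + 0.28²·2.156² + 2·-0.23·0.72·0.28·3.883·2.156 = 7.4043 (%²).
σ_p = √7.4043 = 2.721%.
At 90%, z = 1.282.
VaR = 1.282 × 2.721% = 3.488%; on $5,000,000 that is $174,400.

$174,000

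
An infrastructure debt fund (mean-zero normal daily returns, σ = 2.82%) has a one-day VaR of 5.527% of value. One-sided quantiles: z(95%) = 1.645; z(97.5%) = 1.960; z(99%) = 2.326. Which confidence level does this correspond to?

97.5%

Implied z = VaR/σ = 5.527 / 2.82 = 1.960.
This matches z(97.5%) = 1.960.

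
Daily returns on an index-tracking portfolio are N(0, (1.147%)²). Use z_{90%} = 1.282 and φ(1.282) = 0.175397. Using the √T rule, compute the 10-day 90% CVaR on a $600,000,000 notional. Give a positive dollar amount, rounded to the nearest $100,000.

$38,200,000

σ_{10d} = 1.147% × √10 = 3.627%.
ES multiplier = φ(z)/(1−α) = 0.175397/0.1 = 1.754.
ES = 3.627% × 1.754 = 6.362%; on $600,000,000: $38,172,000.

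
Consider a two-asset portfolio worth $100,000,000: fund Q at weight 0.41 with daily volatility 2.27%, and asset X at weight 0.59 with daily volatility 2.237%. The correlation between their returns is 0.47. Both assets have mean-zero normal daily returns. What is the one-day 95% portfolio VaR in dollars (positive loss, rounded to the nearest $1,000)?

σ_p² = 0.41²·2.27² + 0.59²·2.237² + 2·0.47·0.41·0.59·2.27·2.237 = 3.7628 (%²).
σ_p = √3.7628 = 1.940%.
At 95%, z = 1.645.
VaR = 1.645 × 1.940% = 3.191%; on $100,000,000 that is $3,191,000.

$3,191,000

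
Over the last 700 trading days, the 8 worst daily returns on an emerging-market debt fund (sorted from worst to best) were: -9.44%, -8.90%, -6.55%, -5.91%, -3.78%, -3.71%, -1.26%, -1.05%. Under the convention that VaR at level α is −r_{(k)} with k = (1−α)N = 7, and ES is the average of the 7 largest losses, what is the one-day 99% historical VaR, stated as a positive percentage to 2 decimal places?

1.26%

k = 7; the 7th lowest return is -1.26%, so VaR = 1.26%.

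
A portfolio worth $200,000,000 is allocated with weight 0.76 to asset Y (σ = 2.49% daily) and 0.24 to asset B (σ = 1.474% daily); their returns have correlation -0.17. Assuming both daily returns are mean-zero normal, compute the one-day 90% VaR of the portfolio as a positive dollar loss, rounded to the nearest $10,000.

σ_p² = 0.76²·2.49² + 0.24²·1.474² + 2·-0.17·0.76·0.24·2.49·1.474 = 3.4787 (%²).
σ_p = √3.4787 = 1.865%.
At 90%, z = 1.282.
VaR = 1.282 × 1.865% = 2.391%; on $200,000,000 that is $4,782,000.

$4,780,000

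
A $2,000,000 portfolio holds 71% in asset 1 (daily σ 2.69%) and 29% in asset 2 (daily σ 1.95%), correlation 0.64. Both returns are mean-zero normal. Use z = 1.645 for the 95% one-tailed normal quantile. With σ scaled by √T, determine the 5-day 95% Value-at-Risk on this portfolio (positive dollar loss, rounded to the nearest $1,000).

$170,000

σ_p = √(0.71²·2.69² + 0.29²·1.95² + 2·0.64·0.71·0.29·2.69·1.95) = 2.313%.
σ_{5d} = 2.313% × √5 = 5.172%.
VaR = 1.645 × 5.172% = 8.508%; on $2,000,000 that is $170,160.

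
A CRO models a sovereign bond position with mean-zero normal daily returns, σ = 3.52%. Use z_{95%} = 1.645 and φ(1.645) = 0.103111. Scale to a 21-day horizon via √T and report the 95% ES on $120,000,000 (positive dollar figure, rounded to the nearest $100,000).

σ_{21d} = 3.52% × √21 = 16.131%.
ES multiplier = φ(z)/(1−α) = 0.103111/0.05 = 2.062.
ES = 16.131% × 2.062 = 33.262%; on $120,000,000: $39,914,400.

$39,900,000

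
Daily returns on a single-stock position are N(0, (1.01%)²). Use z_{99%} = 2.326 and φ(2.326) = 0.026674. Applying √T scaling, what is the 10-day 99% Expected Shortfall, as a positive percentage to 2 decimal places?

σ_{10d} = 1.01% × √10 = 3.194%.
ES multiplier = φ(z)/(1−α) = 0.026674/0.01 = 2.667.
ES = 3.194% × 2.667 = 8.518%.

8.52%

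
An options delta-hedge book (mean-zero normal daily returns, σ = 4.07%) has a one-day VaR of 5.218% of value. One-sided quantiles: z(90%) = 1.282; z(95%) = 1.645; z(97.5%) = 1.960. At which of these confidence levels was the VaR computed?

Implied z = VaR/σ = 5.218 / 4.07 = 1.282.
This matches z(90%) = 1.282.

90%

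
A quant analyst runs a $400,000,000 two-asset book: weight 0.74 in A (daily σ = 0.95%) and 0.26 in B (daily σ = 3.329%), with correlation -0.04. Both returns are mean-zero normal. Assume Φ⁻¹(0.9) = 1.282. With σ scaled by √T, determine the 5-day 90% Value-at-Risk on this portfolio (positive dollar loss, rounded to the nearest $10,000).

$12,530,000

σ_p = √(0.74²·0.95² + 0.26²·3.329² + 2·-0.04·0.74·0.26·0.95·3.329) = 1.093%.
σ_{5d} = 1.093% × √5 = 2.444%.
VaR = 1.282 × 2.444% = 3.133%; on $400,000,000 that is $12,532,000.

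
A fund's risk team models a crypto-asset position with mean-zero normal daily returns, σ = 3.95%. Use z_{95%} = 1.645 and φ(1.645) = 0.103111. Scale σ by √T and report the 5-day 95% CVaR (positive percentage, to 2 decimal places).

18.21%

σ_{5d} = 3.95% × √5 = 8.832%.
ES multiplier = φ(z)/(1−α) = 0.103111/0.05 = 2.062.
ES = 8.832% × 2.062 = 18.212%.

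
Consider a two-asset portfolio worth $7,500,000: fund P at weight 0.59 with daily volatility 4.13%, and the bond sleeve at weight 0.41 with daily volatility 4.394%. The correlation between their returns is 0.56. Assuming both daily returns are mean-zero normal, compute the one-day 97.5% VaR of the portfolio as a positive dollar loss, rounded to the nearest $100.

σ_p² = 0.59²·4.13² + 0.41²·4.394² + 2·0.56·0.59·0.41·4.13·4.394 = 14.0996 (%²).
σ_p = √14.0996 = 3.755%.
At 97.5%, z = 1.960.
VaR = 1.960 × 3.755% = 7.360%; on $7,500,000 that is $552,000.

$552,000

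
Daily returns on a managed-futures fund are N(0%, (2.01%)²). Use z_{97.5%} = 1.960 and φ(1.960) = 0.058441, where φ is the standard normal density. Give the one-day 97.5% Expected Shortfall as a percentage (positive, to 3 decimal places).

Tail multiplier: φ(z)/(1−α) = 0.058441 / 0.025 = 2.338.
ES = 2.01% × 2.338 = 4.699%.

4.699%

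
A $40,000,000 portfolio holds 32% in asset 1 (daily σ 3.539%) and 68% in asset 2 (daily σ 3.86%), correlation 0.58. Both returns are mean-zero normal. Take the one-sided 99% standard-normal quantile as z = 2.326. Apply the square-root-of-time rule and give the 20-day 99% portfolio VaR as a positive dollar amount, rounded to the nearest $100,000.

σ_p = √(0.32²·3.539² + 0.68²·3.86² + 2·0.58·0.32·0.68·3.539·3.86) = 3.409%.
σ_{20d} = 3.409% × √20 = 15.246%.
VaR = 2.326 × 15.246% = 35.462%; on $40,000,000 that is $14,184,800.

$14,200,000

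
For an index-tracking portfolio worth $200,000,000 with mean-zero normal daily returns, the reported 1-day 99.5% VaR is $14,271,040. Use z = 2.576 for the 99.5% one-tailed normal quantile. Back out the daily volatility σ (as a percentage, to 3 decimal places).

2.770%

VaR as a fraction: $14,271,040 / $200,000,000 = 7.136%.
σ = VaR / z = 7.136% / 2.576 = 2.770%.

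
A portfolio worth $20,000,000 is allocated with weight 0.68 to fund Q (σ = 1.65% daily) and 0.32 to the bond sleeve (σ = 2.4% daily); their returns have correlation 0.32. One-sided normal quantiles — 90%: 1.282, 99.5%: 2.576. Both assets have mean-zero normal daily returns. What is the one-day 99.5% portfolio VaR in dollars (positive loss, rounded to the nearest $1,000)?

$798,000

σ_p² = 0.68²·1.65² + 0.32²·2.4² + 2·0.32·0.68·0.32·1.65·2.4 = 2.4002 (%²).
σ_p = √2.4002 = 1.549%.
VaR = 2.576 × 1.549% = 3.990%; on $20,000,000 that is $798,000.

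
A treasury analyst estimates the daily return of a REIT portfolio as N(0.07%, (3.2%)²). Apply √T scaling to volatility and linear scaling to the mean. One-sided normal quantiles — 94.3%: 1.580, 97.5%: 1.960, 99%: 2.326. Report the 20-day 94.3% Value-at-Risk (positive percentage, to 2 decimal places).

σ_{20d} = 3.2% × √20 = 14.311%; μ_{20d} = 20 × 0.07% = 1.400%.
VaR = −(1.400%) + 1.580 × 14.311% = 21.211%.

21.21%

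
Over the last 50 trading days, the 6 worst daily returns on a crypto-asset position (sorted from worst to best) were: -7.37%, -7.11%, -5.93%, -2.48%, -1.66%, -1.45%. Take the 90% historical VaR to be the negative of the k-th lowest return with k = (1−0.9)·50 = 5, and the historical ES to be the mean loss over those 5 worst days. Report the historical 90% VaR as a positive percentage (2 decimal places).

k = 5; the 5th lowest return is -1.66%, so VaR = 1.66%.

1.66%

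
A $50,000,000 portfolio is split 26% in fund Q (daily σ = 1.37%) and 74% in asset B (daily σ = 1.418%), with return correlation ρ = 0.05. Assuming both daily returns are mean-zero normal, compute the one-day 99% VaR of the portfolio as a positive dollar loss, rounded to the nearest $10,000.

σ_p² = 0.26²·1.37² + 0.74²·1.418² + 2·0.05·0.26·0.74·1.37·1.418 = 1.2653 (%²).
σ_p = √1.2653 = 1.125%.
At 99%, z = 2.326.
VaR = 2.326 × 1.125% = 2.617%; on $50,000,000 that is $1,308,500.

$1,310,000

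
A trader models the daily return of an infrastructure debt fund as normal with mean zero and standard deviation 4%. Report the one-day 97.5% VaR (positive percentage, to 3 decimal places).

7.840%

At 97.5% one-sided, z = 1.960.
VaR = z·σ = 1.960 × 4% = 7.840%.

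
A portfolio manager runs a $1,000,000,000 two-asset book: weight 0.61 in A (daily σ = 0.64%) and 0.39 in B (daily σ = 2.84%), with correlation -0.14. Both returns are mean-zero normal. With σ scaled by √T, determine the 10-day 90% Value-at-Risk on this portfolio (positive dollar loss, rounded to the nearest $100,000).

$45,500,000

σ_p = √(0.61²·0.64² + 0.39²·2.84² + 2·-0.14·0.61·0.39·0.64·2.84) = 1.122%.
σ_{10d} = 1.122% × √10 = 3.548%.
z(90%) = 1.282.
VaR = 1.282 × 3.548% = 4.549%; on $1,000,000,000 that is $45,490,000.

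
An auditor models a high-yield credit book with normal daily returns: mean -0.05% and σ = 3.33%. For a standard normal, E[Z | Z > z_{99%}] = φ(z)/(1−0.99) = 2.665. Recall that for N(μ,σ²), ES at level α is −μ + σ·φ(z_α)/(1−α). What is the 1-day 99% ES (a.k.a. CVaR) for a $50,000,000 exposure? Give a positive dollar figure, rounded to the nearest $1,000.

$4,462,000

ES = −(-0.05%) + 3.33% × 2.665 = 8.924%.
On $50,000,000: 0.08924 × $50,000,000 = $4,462,000.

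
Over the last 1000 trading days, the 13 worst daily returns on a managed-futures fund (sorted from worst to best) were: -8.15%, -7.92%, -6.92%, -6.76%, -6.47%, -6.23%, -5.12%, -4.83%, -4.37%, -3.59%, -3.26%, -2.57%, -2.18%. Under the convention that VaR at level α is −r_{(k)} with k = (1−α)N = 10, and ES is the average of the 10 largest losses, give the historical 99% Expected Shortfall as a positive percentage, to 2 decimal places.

The 10 worst returns sum to -60.36%.
ES = −(-60.36%) / 10 = 6.036% ≈ 6.04%.

6.04%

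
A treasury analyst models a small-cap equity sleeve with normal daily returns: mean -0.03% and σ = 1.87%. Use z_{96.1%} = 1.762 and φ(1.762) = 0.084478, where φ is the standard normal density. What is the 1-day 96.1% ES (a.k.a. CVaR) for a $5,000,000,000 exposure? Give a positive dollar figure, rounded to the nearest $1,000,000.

Tail multiplier: φ(z)/(1−α) = 0.084478 / 0.039 = 2.166.
ES = −(-0.03%) + 1.87% × 2.166 = 4.080%.
On $5,000,000,000: 0.04080 × $5,000,000,000 = $204,000,000.

$204,000,000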